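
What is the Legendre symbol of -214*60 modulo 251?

-1

By multiplicativity, (-214·60/251) = (-214/251)·(60/251).
First factor (-214/251):
Pull out -1: (-214/251) = (-1/251)·(214/251). Since 251 ≡ 3 (mod 4), (-1/251) = -1. Now have -(214/251).
Factor out 2: 214 = 2·107. Since 251 ≡ 3 (mod 8), (2/251) = -1. Now have (107/251).
Both 107 ≡ 3 and 251 ≡ 3 (mod 4), so reciprocity gives (107/251) = -(251/107). Reduce: 251 ≡ 37 (mod 107). Now have -(37/107).
37 ≡ 1 (mod 4), so quadratic reciprocity gives (37/107) = (107/37). Reduce: 107 ≡ 33 (mod 37). Now have -(33/37).
33 ≡ 1 (mod 4), so quadratic reciprocity gives (33/37) = (37/33). Reduce: 37 ≡ 4 (mod 33). Now have -(4/33).
Factor out 2: 4 = 2^2. Since 33 ≡ 1 (mod 8), (2/33) = +1, and (2/33)^2 = +1. Now have -(1/33).
(1/33) = 1. Collecting the sign factors: -1.
Second factor (60/251):
Factor out 2: 60 = 2^2·15. Since 251 ≡ 3 (mod 8), (2/251) = -1, and (2/251)^2 = +1. Now have (15/251).
Both 15 ≡ 3 and 251 ≡ 3 (mod 4), so reciprocity gives (15/251) = -(251/15). Reduce: 251 ≡ 11 (mod 15). Now have -(11/15).
Both 11 ≡ 3 and 15 ≡ 3 (mod 4), so reciprocity gives (11/15) = -(15/11). Reduce: 15 ≡ 4 (mod 11). Now have (4/11).
Factor out 2: 4 = 2^2. Since 11 ≡ 3 (mod 8), (2/11) = -1, and (2/11)^2 = +1. Now have (1/11).
(1/11) = 1. Collecting the sign factors: 1.
Product: (-1)·(1) = -1.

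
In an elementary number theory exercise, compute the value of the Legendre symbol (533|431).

Reduce the numerator: 533 ≡ 102 (mod 431), so (533|431) = (102|431).
Factor out 2: 102 = 2·51. Since 431 ≡ 7 (mod 8), (2|431) = +1. Now have (51|431).
Both 51 ≡ 3 and 431 ≡ 3 (mod 4), so reciprocity gives (51|431) = -(431|51). Reduce: 431 ≡ 23 (mod 51). Now have -(23|51).
Both 23 ≡ 3 and 51 ≡ 3 (mod 4), so reciprocity gives (23|51) = -(51|23). Reduce: 51 ≡ 5 (mod 23). Now have (5|23).
5 ≡ 1 (mod 4), so quadratic reciprocity gives (5|23) = (23|5). Reduce: 23 ≡ 3 (mod 5). Now have (3|5).
5 ≡ 1 (mod 4), so quadratic reciprocity gives (3|5) = (5|3). Reduce: 5 ≡ 2 (mod 3). Now have (2|3).
Factor out 2: 2 = 2. Since 3 ≡ 3 (mod 8), (2|3) = -1. Now have -(1|3).
(1|3) = 1. Collecting the sign factors: -1.

-1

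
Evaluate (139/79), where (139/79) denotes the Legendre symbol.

-1

(139/79)
  = (60/79)    [139 ≡ 60 mod 79]
  = (15/79)    [79 ≡ 7 mod 8 ⇒ (2/79)^2 = +1]
  = -(79/15)    [QR: both ≡ 3 mod 4, sign flips]
  = -(4/15)    [79 ≡ 4 mod 15]
  = -(1/15)    [15 ≡ 7 mod 8 ⇒ (2/15)^2 = +1]
  = -1    [(1/15) = 1]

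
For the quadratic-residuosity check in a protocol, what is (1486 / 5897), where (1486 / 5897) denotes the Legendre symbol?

(1486 / 5897)
  = (743 / 5897)    [5897 ≡ 1 mod 8 ⇒ (2 / 5897) = +1]
  = (5897 / 743)    [QR: 5897 ≡ 1 mod 4, sign kept]
  = (696 / 743)    [5897 ≡ 696 mod 743]
  = (87 / 743)    [743 ≡ 7 mod 8 ⇒ (2 / 743)^3 = +1]
  = -(743 / 87)    [QR: both ≡ 3 mod 4, sign flips]
  = -(47 / 87)    [743 ≡ 47 mod 87]
  = (87 / 47)    [QR: both ≡ 3 mod 4, sign flips]
  = (40 / 47)    [87 ≡ 40 mod 47]
  = (5 / 47)    [47 ≡ 7 mod 8 ⇒ (2 / 47)^3 = +1]
  = (47 / 5)    [QR: 5 ≡ 1 mod 4, sign kept]
  = (2 / 5)    [47 ≡ 2 mod 5]
  = -(1 / 5)    [5 ≡ 5 mod 8 ⇒ (2 / 5) = -1]
  = -1    [(1 / 5) = 1]

-1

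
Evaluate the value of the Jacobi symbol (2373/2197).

-1

Reduce the numerator: 2373 ≡ 176 (mod 2197), so (2373/2197) = (176/2197).
Factor out 2: 176 = 2^4·11. Since 2197 ≡ 5 (mod 8), (2/2197) = -1, and (2/2197)^4 = +1. Now have (11/2197).
2197 ≡ 1 (mod 4), so quadratic reciprocity gives (11/2197) = (2197/11). Reduce: 2197 ≡ 8 (mod 11). Now have (8/11).
Factor out 2: 8 = 2^3. Since 11 ≡ 3 (mod 8), (2/11) = -1, and (2/11)^3 = -1. Now have -(1/11).
(1/11) = 1. Collecting the sign factors: -1.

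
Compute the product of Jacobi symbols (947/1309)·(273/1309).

By multiplicativity, (947·273/1309) = (947/1309)·(273/1309).
First factor (947/1309):
1309 ≡ 1 (mod 4), so quadratic reciprocity gives (947/1309) = (1309/947). Reduce: 1309 ≡ 362 (mod 947). Now have (362/947).
Factor out 2: 362 = 2·181. Since 947 ≡ 3 (mod 8), (2/947) = -1. Now have -(181/947).
181 ≡ 1 (mod 4), so quadratic reciprocity gives (181/947) = (947/181). Reduce: 947 ≡ 42 (mod 181). Now have -(42/181).
Factor out 2: 42 = 2·21. Since 181 ≡ 5 (mod 8), (2/181) = -1. Now have (21/181).
21 ≡ 1 (mod 4), so quadratic reciprocity gives (21/181) = (181/21). Reduce: 181 ≡ 13 (mod 21). Now have (13/21).
13 ≡ 1 (mod 4), so quadratic reciprocity gives (13/21) = (21/13). Reduce: 21 ≡ 8 (mod 13). Now have (8/13).
Factor out 2: 8 = 2^3. Since 13 ≡ 5 (mod 8), (2/13) = -1, and (2/13)^3 = -1. Now have -(1/13).
(1/13) = 1. Collecting the sign factors: -1.
Second factor (273/1309):
273 ≡ 1 (mod 4), so quadratic reciprocity gives (273/1309) = (1309/273). Reduce: 1309 ≡ 217 (mod 273). Now have (217/273).
217 ≡ 1 (mod 4), so quadratic reciprocity gives (217/273) = (273/217). Reduce: 273 ≡ 56 (mod 217). Now have (56/217).
Factor out 2: 56 = 2^3·7. Since 217 ≡ 1 (mod 8), (2/217) = +1, and (2/217)^3 = +1. Now have (7/217).
217 ≡ 1 (mod 4), so quadratic reciprocity gives (7/217) = (217/7). Reduce: 217 ≡ 0 (mod 7). Now have (0/7).
The numerator is now 0 with denominator 7 > 1: the symbol is 0.
Product: (-1)·(0) = 0.

0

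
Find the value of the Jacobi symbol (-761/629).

Reduce the numerator: -761 ≡ 497 (mod 629), so (-761/629) = (497/629).
497 ≡ 1 (mod 4), so quadratic reciprocity gives (497/629) = (629/497). Reduce: 629 ≡ 132 (mod 497). Now have (132/497).
Factor out 2: 132 = 2^2·33. Since 497 ≡ 1 (mod 8), (2/497) = +1, and (2/497)^2 = +1. Now have (33/497).
33 ≡ 1 (mod 4), so quadratic reciprocity gives (33/497) = (497/33). Reduce: 497 ≡ 2 (mod 33). Now have (2/33).
Factor out 2: 2 = 2. Since 33 ≡ 1 (mod 8), (2/33) = +1. Now have (1/33).
(1/33) = 1. Collecting the sign factors: 1.

1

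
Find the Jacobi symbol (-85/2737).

0

(-85/2737)
  = (85/2737)    [2737 ≡ 1 mod 4 ⇒ (-1/2737) = +1]
  = (2737/85)    [QR: 85 ≡ 1 mod 4, sign kept]
  = (17/85)    [2737 ≡ 17 mod 85]
  = (85/17)    [QR: 17 ≡ 1 mod 4, sign kept]
  = (0/17)    [85 ≡ 0 mod 17]
  = 0    [numerator 0, gcd > 1]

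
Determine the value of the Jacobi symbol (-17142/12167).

1

(-17142/12167)
  = -(17142/12167)    [12167 ≡ 3 mod 4 ⇒ (-1/12167) = -1]
  = -(4975/12167)    [17142 ≡ 4975 mod 12167]
  = (12167/4975)    [QR: both ≡ 3 mod 4, sign flips]
  = (2217/4975)    [12167 ≡ 2217 mod 4975]
  = (4975/2217)    [QR: 2217 ≡ 1 mod 4, sign kept]
  = (541/2217)    [4975 ≡ 541 mod 2217]
  = (2217/541)    [QR: 541 ≡ 1 mod 4, sign kept]
  = (53/541)    [2217 ≡ 53 mod 541]
  = (541/53)    [QR: 53 ≡ 1 mod 4, sign kept]
  = (11/53)    [541 ≡ 11 mod 53]
  = (53/11)    [QR: 53 ≡ 1 mod 4, sign kept]
  = (9/11)    [53 ≡ 9 mod 11]
  = (11/9)    [QR: 9 ≡ 1 mod 4, sign kept]
  = (2/9)    [11 ≡ 2 mod 9]
  = (1/9)    [9 ≡ 1 mod 8 ⇒ (2/9) = +1]
  = 1    [(1/9) = 1]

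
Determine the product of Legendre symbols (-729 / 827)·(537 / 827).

-1

By multiplicativity, (-729·537 / 827) = (-729 / 827)·(537 / 827).
First factor (-729 / 827):
Reduce the numerator: -729 ≡ 98 (mod 827), so (-729 / 827) = (98 / 827).
Factor out 2: 98 = 2·49. Since 827 ≡ 3 (mod 8), (2 / 827) = -1. Now have -(49 / 827).
49 ≡ 1 (mod 4), so quadratic reciprocity gives (49 / 827) = (827 / 49). Reduce: 827 ≡ 43 (mod 49). Now have -(43 / 49).
49 ≡ 1 (mod 4), so quadratic reciprocity gives (43 / 49) = (49 / 43). Reduce: 49 ≡ 6 (mod 43). Now have -(6 / 43).
Factor out 2: 6 = 2·3. Since 43 ≡ 3 (mod 8), (2 / 43) = -1. Now have (3 / 43).
Both 3 ≡ 3 and 43 ≡ 3 (mod 4), so reciprocity gives (3 / 43) = -(43 / 3). Reduce: 43 ≡ 1 (mod 3). Now have -(1 / 3).
(1 / 3) = 1. Collecting the sign factors: -1.
Second factor (537 / 827):
537 ≡ 1 (mod 4), so quadratic reciprocity gives (537 / 827) = (827 / 537). Reduce: 827 ≡ 290 (mod 537). Now have (290 / 537).
Factor out 2: 290 = 2·145. Since 537 ≡ 1 (mod 8), (2 / 537) = +1. Now have (145 / 537).
145 ≡ 1 (mod 4), so quadratic reciprocity gives (145 / 537) = (537 / 145). Reduce: 537 ≡ 102 (mod 145). Now have (102 / 145).
Factor out 2: 102 = 2·51. Since 145 ≡ 1 (mod 8), (2 / 145) = +1. Now have (51 / 145).
145 ≡ 1 (mod 4), so quadratic reciprocity gives (51 / 145) = (145 / 51). Reduce: 145 ≡ 43 (mod 51). Now have (43 / 51).
Both 43 ≡ 3 and 51 ≡ 3 (mod 4), so reciprocity gives (43 / 51) = -(51 / 43). Reduce: 51 ≡ 8 (mod 43). Now have -(8 / 43).
Factor out 2: 8 = 2^3. Since 43 ≡ 3 (mod 8), (2 / 43) = -1, and (2 / 43)^3 = -1. Now have (1 / 43).
(1 / 43) = 1. Collecting the sign factors: 1.
Product: (-1)·(1) = -1.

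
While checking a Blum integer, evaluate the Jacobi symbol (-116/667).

(-116/667)
  = (551/667)    [-116 ≡ 551 mod 667]
  = -(667/551)    [QR: both ≡ 3 mod 4, sign flips]
  = -(116/551)    [667 ≡ 116 mod 551]
  = -(29/551)    [551 ≡ 7 mod 8 ⇒ (2/551)^2 = +1]
  = -(551/29)    [QR: 29 ≡ 1 mod 4, sign kept]
  = -(0/29)    [551 ≡ 0 mod 29]
  = 0    [numerator 0, gcd > 1]

0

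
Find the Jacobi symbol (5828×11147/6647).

By multiplicativity, (5828·11147/6647) = (5828/6647)·(11147/6647).
First factor (5828/6647):
Factor out 2: 5828 = 2^2·1457. Since 6647 ≡ 7 (mod 8), (2/6647) = +1, and (2/6647)^2 = +1. Now have (1457/6647).
1457 ≡ 1 (mod 4), so quadratic reciprocity gives (1457/6647) = (6647/1457). Reduce: 6647 ≡ 819 (mod 1457). Now have (819/1457).
1457 ≡ 1 (mod 4), so quadratic reciprocity gives (819/1457) = (1457/819). Reduce: 1457 ≡ 638 (mod 819). Now have (638/819).
Factor out 2: 638 = 2·319. Since 819 ≡ 3 (mod 8), (2/819) = -1. Now have -(319/819).
Both 319 ≡ 3 and 819 ≡ 3 (mod 4), so reciprocity gives (319/819) = -(819/319). Reduce: 819 ≡ 181 (mod 319). Now have (181/319).
181 ≡ 1 (mod 4), so quadratic reciprocity gives (181/319) = (319/181). Reduce: 319 ≡ 138 (mod 181). Now have (138/181).
Factor out 2: 138 = 2·69. Since 181 ≡ 5 (mod 8), (2/181) = -1. Now have -(69/181).
69 ≡ 1 (mod 4), so quadratic reciprocity gives (69/181) = (181/69). Reduce: 181 ≡ 43 (mod 69). Now have -(43/69).
69 ≡ 1 (mod 4), so quadratic reciprocity gives (43/69) = (69/43). Reduce: 69 ≡ 26 (mod 43). Now have -(26/43).
Factor out 2: 26 = 2·13. Since 43 ≡ 3 (mod 8), (2/43) = -1. Now have (13/43).
13 ≡ 1 (mod 4), so quadratic reciprocity gives (13/43) = (43/13). Reduce: 43 ≡ 4 (mod 13). Now have (4/13).
Factor out 2: 4 = 2^2. Since 13 ≡ 5 (mod 8), (2/13) = -1, and (2/13)^2 = +1. Now have (1/13).
(1/13) = 1. Collecting the sign factors: 1.
Second factor (11147/6647):
Reduce the numerator: 11147 ≡ 4500 (mod 6647), so (11147/6647) = (4500/6647).
Factor out 2: 4500 = 2^2·1125. Since 6647 ≡ 7 (mod 8), (2/6647) = +1, and (2/6647)^2 = +1. Now have (1125/6647).
1125 ≡ 1 (mod 4), so quadratic reciprocity gives (1125/6647) = (6647/1125). Reduce: 6647 ≡ 1022 (mod 1125). Now have (1022/1125).
Factor out 2: 1022 = 2·511. Since 1125 ≡ 5 (mod 8), (2/1125) = -1. Now have -(511/1125).
1125 ≡ 1 (mod 4), so quadratic reciprocity gives (511/1125) = (1125/511). Reduce: 1125 ≡ 103 (mod 511). Now have -(103/511).
Both 103 ≡ 3 and 511 ≡ 3 (mod 4), so reciprocity gives (103/511) = -(511/103). Reduce: 511 ≡ 99 (mod 103). Now have (99/103).
Both 99 ≡ 3 and 103 ≡ 3 (mod 4), so reciprocity gives (99/103) = -(103/99). Reduce: 103 ≡ 4 (mod 99). Now have -(4/99).
Factor out 2: 4 = 2^2. Since 99 ≡ 3 (mod 8), (2/99) = -1, and (2/99)^2 = +1. Now have -(1/99).
(1/99) = 1. Collecting the sign factors: -1.
Product: (1)·(-1) = -1.

-1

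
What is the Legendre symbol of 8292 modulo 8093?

-1

Reduce the numerator: 8292 ≡ 199 (mod 8093), so (8292 / 8093) = (199 / 8093).
8093 ≡ 1 (mod 4), so quadratic reciprocity gives (199 / 8093) = (8093 / 199). Reduce: 8093 ≡ 133 (mod 199). Now have (133 / 199).
133 ≡ 1 (mod 4), so quadratic reciprocity gives (133 / 199) = (199 / 133). Reduce: 199 ≡ 66 (mod 133). Now have (66 / 133).
Factor out 2: 66 = 2·33. Since 133 ≡ 5 (mod 8), (2 / 133) = -1. Now have -(33 / 133).
33 ≡ 1 (mod 4), so quadratic reciprocity gives (33 / 133) = (133 / 33). Reduce: 133 ≡ 1 (mod 33). Now have -(1 / 33).
(1 / 33) = 1. Collecting the sign factors: -1.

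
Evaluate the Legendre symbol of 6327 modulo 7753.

(6327/7753)
  = (7753/6327)    [QR: 7753 ≡ 1 mod 4, sign kept]
  = (1426/6327)    [7753 ≡ 1426 mod 6327]
  = (713/6327)    [6327 ≡ 7 mod 8 ⇒ (2/6327) = +1]
  = (6327/713)    [QR: 713 ≡ 1 mod 4, sign kept]
  = (623/713)    [6327 ≡ 623 mod 713]
  = (713/623)    [QR: 713 ≡ 1 mod 4, sign kept]
  = (90/623)    [713 ≡ 90 mod 623]
  = (45/623)    [623 ≡ 7 mod 8 ⇒ (2/623) = +1]
  = (623/45)    [QR: 45 ≡ 1 mod 4, sign kept]
  = (38/45)    [623 ≡ 38 mod 45]
  = -(19/45)    [45 ≡ 5 mod 8 ⇒ (2/45) = -1]
  = -(45/19)    [QR: 45 ≡ 1 mod 4, sign kept]
  = -(7/19)    [45 ≡ 7 mod 19]
  = (19/7)    [QR: both ≡ 3 mod 4, sign flips]
  = (5/7)    [19 ≡ 5 mod 7]
  = (7/5)    [QR: 5 ≡ 1 mod 4, sign kept]
  = (2/5)    [7 ≡ 2 mod 5]
  = -(1/5)    [5 ≡ 5 mod 8 ⇒ (2/5) = -1]
  = -1    [(1/5) = 1]

-1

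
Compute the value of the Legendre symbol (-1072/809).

(-1072/809)
  = (1072/809)    [809 ≡ 1 mod 4 ⇒ (-1/809) = +1]
  = (263/809)    [1072 ≡ 263 mod 809]
  = (809/263)    [QR: 809 ≡ 1 mod 4, sign kept]
  = (20/263)    [809 ≡ 20 mod 263]
  = (5/263)    [263 ≡ 7 mod 8 ⇒ (2/263)^2 = +1]
  = (263/5)    [QR: 5 ≡ 1 mod 4, sign kept]
  = (3/5)    [263 ≡ 3 mod 5]
  = (5/3)    [QR: 5 ≡ 1 mod 4, sign kept]
  = (2/3)    [5 ≡ 2 mod 3]
  = -(1/3)    [3 ≡ 3 mod 8 ⇒ (2/3) = -1]
  = -1    [(1/3) = 1]

-1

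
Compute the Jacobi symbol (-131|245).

1

(-131|245)
  = (114|245)    [-131 ≡ 114 mod 245]
  = -(57|245)    [245 ≡ 5 mod 8 ⇒ (2|245) = -1]
  = -(245|57)    [QR: 57 ≡ 1 mod 4, sign kept]
  = -(17|57)    [245 ≡ 17 mod 57]
  = -(57|17)    [QR: 17 ≡ 1 mod 4, sign kept]
  = -(6|17)    [57 ≡ 6 mod 17]
  = -(3|17)    [17 ≡ 1 mod 8 ⇒ (2|17) = +1]
  = -(17|3)    [QR: 17 ≡ 1 mod 4, sign kept]
  = -(2|3)    [17 ≡ 2 mod 3]
  = (1|3)    [3 ≡ 3 mod 8 ⇒ (2|3) = -1]
  = 1    [(1|3) = 1]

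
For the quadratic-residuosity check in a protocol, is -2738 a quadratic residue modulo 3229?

no

(-2738/3229)
  = (491/3229)    [-2738 ≡ 491 mod 3229]
  = (3229/491)    [QR: 3229 ≡ 1 mod 4, sign kept]
  = (283/491)    [3229 ≡ 283 mod 491]
  = -(491/283)    [QR: both ≡ 3 mod 4, sign flips]
  = -(208/283)    [491 ≡ 208 mod 283]
  = -(13/283)    [283 ≡ 3 mod 8 ⇒ (2/283)^4 = +1]
  = -(283/13)    [QR: 13 ≡ 1 mod 4, sign kept]
  = -(10/13)    [283 ≡ 10 mod 13]
  = (5/13)    [13 ≡ 5 mod 8 ⇒ (2/13) = -1]
  = (13/5)    [QR: 5 ≡ 1 mod 4, sign kept]
  = (3/5)    [13 ≡ 3 mod 5]
  = (5/3)    [QR: 5 ≡ 1 mod 4, sign kept]
  = (2/3)    [5 ≡ 2 mod 3]
  = -(1/3)    [3 ≡ 3 mod 8 ⇒ (2/3) = -1]
  = -1    [(1/3) = 1]
(-2738/3229) = -1, and 3229 is prime, so -2738 is not a quadratic residue mod 3229.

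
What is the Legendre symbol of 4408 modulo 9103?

Factor out 2: 4408 = 2^3·551. Since 9103 ≡ 7 (mod 8), (2 / 9103) = +1, and (2 / 9103)^3 = +1. Now have (551 / 9103).
Both 551 ≡ 3 and 9103 ≡ 3 (mod 4), so reciprocity gives (551 / 9103) = -(9103 / 551). Reduce: 9103 ≡ 287 (mod 551). Now have -(287 / 551).
Both 287 ≡ 3 and 551 ≡ 3 (mod 4), so reciprocity gives (287 / 551) = -(551 / 287). Reduce: 551 ≡ 264 (mod 287). Now have (264 / 287).
Factor out 2: 264 = 2^3·33. Since 287 ≡ 7 (mod 8), (2 / 287) = +1, and (2 / 287)^3 = +1. Now have (33 / 287).
33 ≡ 1 (mod 4), so quadratic reciprocity gives (33 / 287) = (287 / 33). Reduce: 287 ≡ 23 (mod 33). Now have (23 / 33).
33 ≡ 1 (mod 4), so quadratic reciprocity gives (23 / 33) = (33 / 23). Reduce: 33 ≡ 10 (mod 23). Now have (10 / 23).
Factor out 2: 10 = 2·5. Since 23 ≡ 7 (mod 8), (2 / 23) = +1. Now have (5 / 23).
5 ≡ 1 (mod 4), so quadratic reciprocity gives (5 / 23) = (23 / 5). Reduce: 23 ≡ 3 (mod 5). Now have (3 / 5).
5 ≡ 1 (mod 4), so quadratic reciprocity gives (3 / 5) = (5 / 3). Reduce: 5 ≡ 2 (mod 3). Now have (2 / 3).
Factor out 2: 2 = 2. Since 3 ≡ 3 (mod 8), (2 / 3) = -1. Now have -(1 / 3).
(1 / 3) = 1. Collecting the sign factors: -1.

-1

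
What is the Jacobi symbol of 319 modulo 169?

1

(319/169)
  = (150/169)    [319 ≡ 150 mod 169]
  = (75/169)    [169 ≡ 1 mod 8 ⇒ (2/169) = +1]
  = (169/75)    [QR: 169 ≡ 1 mod 4, sign kept]
  = (19/75)    [169 ≡ 19 mod 75]
  = -(75/19)    [QR: both ≡ 3 mod 4, sign flips]
  = -(18/19)    [75 ≡ 18 mod 19]
  = (9/19)    [19 ≡ 3 mod 8 ⇒ (2/19) = -1]
  = (19/9)    [QR: 9 ≡ 1 mod 4, sign kept]
  = (1/9)    [19 ≡ 1 mod 9]
  = 1    [(1/9) = 1]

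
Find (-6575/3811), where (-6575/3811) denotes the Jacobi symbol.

(-6575/3811)
  = (1047/3811)    [-6575 ≡ 1047 mod 3811]
  = -(3811/1047)    [QR: both ≡ 3 mod 4, sign flips]
  = -(670/1047)    [3811 ≡ 670 mod 1047]
  = -(335/1047)    [1047 ≡ 7 mod 8 ⇒ (2/1047) = +1]
  = (1047/335)    [QR: both ≡ 3 mod 4, sign flips]
  = (42/335)    [1047 ≡ 42 mod 335]
  = (21/335)    [335 ≡ 7 mod 8 ⇒ (2/335) = +1]
  = (335/21)    [QR: 21 ≡ 1 mod 4, sign kept]
  = (20/21)    [335 ≡ 20 mod 21]
  = (5/21)    [21 ≡ 5 mod 8 ⇒ (2/21)^2 = +1]
  = (21/5)    [QR: 5 ≡ 1 mod 4, sign kept]
  = (1/5)    [21 ≡ 1 mod 5]
  = 1    [(1/5) = 1]

1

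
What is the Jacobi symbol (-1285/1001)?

-1

Pull out -1: (-1285/1001) = (-1/1001)·(1285/1001). Since 1001 ≡ 1 (mod 4), (-1/1001) = +1. Now have (1285/1001).
Reduce the numerator: 1285 ≡ 284 (mod 1001), so (1285/1001) = (284/1001).
Factor out 2: 284 = 2^2·71. Since 1001 ≡ 1 (mod 8), (2/1001) = +1, and (2/1001)^2 = +1. Now have (71/1001).
1001 ≡ 1 (mod 4), so quadratic reciprocity gives (71/1001) = (1001/71). Reduce: 1001 ≡ 7 (mod 71). Now have (7/71).
Both 7 ≡ 3 and 71 ≡ 3 (mod 4), so reciprocity gives (7/71) = -(71/7). Reduce: 71 ≡ 1 (mod 7). Now have -(1/7).
(1/7) = 1. Collecting the sign factors: -1.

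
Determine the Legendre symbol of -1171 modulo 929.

1

Pull out -1: (-1171 / 929) = (-1 / 929)·(1171 / 929). Since 929 ≡ 1 (mod 4), (-1 / 929) = +1. Now have (1171 / 929).
Reduce the numerator: 1171 ≡ 242 (mod 929), so (1171 / 929) = (242 / 929).
Factor out 2: 242 = 2·121. Since 929 ≡ 1 (mod 8), (2 / 929) = +1. Now have (121 / 929).
121 ≡ 1 (mod 4), so quadratic reciprocity gives (121 / 929) = (929 / 121). Reduce: 929 ≡ 82 (mod 121). Now have (82 / 121).
Factor out 2: 82 = 2·41. Since 121 ≡ 1 (mod 8), (2 / 121) = +1. Now have (41 / 121).
41 ≡ 1 (mod 4), so quadratic reciprocity gives (41 / 121) = (121 / 41). Reduce: 121 ≡ 39 (mod 41). Now have (39 / 41).
41 ≡ 1 (mod 4), so quadratic reciprocity gives (39 / 41) = (41 / 39). Reduce: 41 ≡ 2 (mod 39). Now have (2 / 39).
Factor out 2: 2 = 2. Since 39 ≡ 7 (mod 8), (2 / 39) = +1. Now have (1 / 39).
(1 / 39) = 1. Collecting the sign factors: 1.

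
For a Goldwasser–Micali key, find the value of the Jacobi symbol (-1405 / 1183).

1

Reduce the numerator: -1405 ≡ 961 (mod 1183), so (-1405 / 1183) = (961 / 1183).
961 ≡ 1 (mod 4), so quadratic reciprocity gives (961 / 1183) = (1183 / 961). Reduce: 1183 ≡ 222 (mod 961). Now have (222 / 961).
Factor out 2: 222 = 2·111. Since 961 ≡ 1 (mod 8), (2 / 961) = +1. Now have (111 / 961).
961 ≡ 1 (mod 4), so quadratic reciprocity gives (111 / 961) = (961 / 111). Reduce: 961 ≡ 73 (mod 111). Now have (73 / 111).
73 ≡ 1 (mod 4), so quadratic reciprocity gives (73 / 111) = (111 / 73). Reduce: 111 ≡ 38 (mod 73). Now have (38 / 73).
Factor out 2: 38 = 2·19. Since 73 ≡ 1 (mod 8), (2 / 73) = +1. Now have (19 / 73).
73 ≡ 1 (mod 4), so quadratic reciprocity gives (19 / 73) = (73 / 19). Reduce: 73 ≡ 16 (mod 19). Now have (16 / 19).
Factor out 2: 16 = 2^4. Since 19 ≡ 3 (mod 8), (2 / 19) = -1, and (2 / 19)^4 = +1. Now have (1 / 19).
(1 / 19) = 1. Collecting the sign factors: 1.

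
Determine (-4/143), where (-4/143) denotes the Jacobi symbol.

-1

Pull out -1: (-4/143) = (-1/143)·(4/143). Since 143 ≡ 3 (mod 4), (-1/143) = -1. Now have -(4/143).
Factor out 2: 4 = 2^2. Since 143 ≡ 7 (mod 8), (2/143) = +1, and (2/143)^2 = +1. Now have -(1/143).
(1/143) = 1. Collecting the sign factors: -1.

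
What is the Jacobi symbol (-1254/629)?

(-1254/629)
  = (1254/629)    [629 ≡ 1 mod 4 ⇒ (-1/629) = +1]
  = (625/629)    [1254 ≡ 625 mod 629]
  = (629/625)    [QR: 625 ≡ 1 mod 4, sign kept]
  = (4/625)    [629 ≡ 4 mod 625]
  = (1/625)    [625 ≡ 1 mod 8 ⇒ (2/625)^2 = +1]
  = 1    [(1/625) = 1]

1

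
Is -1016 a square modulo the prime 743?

no

Pull out -1: (-1016/743) = (-1/743)·(1016/743). Since 743 ≡ 3 (mod 4), (-1/743) = -1. Now have -(1016/743).
Reduce the numerator: 1016 ≡ 273 (mod 743), so (1016/743) = (273/743).
273 ≡ 1 (mod 4), so quadratic reciprocity gives (273/743) = (743/273). Reduce: 743 ≡ 197 (mod 273). Now have -(197/273).
197 ≡ 1 (mod 4), so quadratic reciprocity gives (197/273) = (273/197). Reduce: 273 ≡ 76 (mod 197). Now have -(76/197).
Factor out 2: 76 = 2^2·19. Since 197 ≡ 5 (mod 8), (2/197) = -1, and (2/197)^2 = +1. Now have -(19/197).
197 ≡ 1 (mod 4), so quadratic reciprocity gives (19/197) = (197/19). Reduce: 197 ≡ 7 (mod 19). Now have -(7/19).
Both 7 ≡ 3 and 19 ≡ 3 (mod 4), so reciprocity gives (7/19) = -(19/7). Reduce: 19 ≡ 5 (mod 7). Now have (5/7).
5 ≡ 1 (mod 4), so quadratic reciprocity gives (5/7) = (7/5). Reduce: 7 ≡ 2 (mod 5). Now have (2/5).
Factor out 2: 2 = 2. Since 5 ≡ 5 (mod 8), (2/5) = -1. Now have -(1/5).
(1/5) = 1. Collecting the sign factors: -1.
(-1016/743) = -1, and 743 is prime, so -1016 is not a quadratic residue mod 743.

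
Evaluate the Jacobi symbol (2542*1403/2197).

By multiplicativity, (2542·1403/2197) = (2542/2197)·(1403/2197).
First factor (2542/2197):
Reduce the numerator: 2542 ≡ 345 (mod 2197), so (2542/2197) = (345/2197).
345 ≡ 1 (mod 4), so quadratic reciprocity gives (345/2197) = (2197/345). Reduce: 2197 ≡ 127 (mod 345). Now have (127/345).
345 ≡ 1 (mod 4), so quadratic reciprocity gives (127/345) = (345/127). Reduce: 345 ≡ 91 (mod 127). Now have (91/127).
Both 91 ≡ 3 and 127 ≡ 3 (mod 4), so reciprocity gives (91/127) = -(127/91). Reduce: 127 ≡ 36 (mod 91). Now have -(36/91).
Factor out 2: 36 = 2^2·9. Since 91 ≡ 3 (mod 8), (2/91) = -1, and (2/91)^2 = +1. Now have -(9/91).
9 ≡ 1 (mod 4), so quadratic reciprocity gives (9/91) = (91/9). Reduce: 91 ≡ 1 (mod 9). Now have -(1/9).
(1/9) = 1. Collecting the sign factors: -1.
Second factor (1403/2197):
2197 ≡ 1 (mod 4), so quadratic reciprocity gives (1403/2197) = (2197/1403). Reduce: 2197 ≡ 794 (mod 1403). Now have (794/1403).
Factor out 2: 794 = 2·397. Since 1403 ≡ 3 (mod 8), (2/1403) = -1. Now have -(397/1403).
397 ≡ 1 (mod 4), so quadratic reciprocity gives (397/1403) = (1403/397). Reduce: 1403 ≡ 212 (mod 397). Now have -(212/397).
Factor out 2: 212 = 2^2·53. Since 397 ≡ 5 (mod 8), (2/397) = -1, and (2/397)^2 = +1. Now have -(53/397).
53 ≡ 1 (mod 4), so quadratic reciprocity gives (53/397) = (397/53). Reduce: 397 ≡ 26 (mod 53). Now have -(26/53).
Factor out 2: 26 = 2·13. Since 53 ≡ 5 (mod 8), (2/53) = -1. Now have (13/53).
13 ≡ 1 (mod 4), so quadratic reciprocity gives (13/53) = (53/13). Reduce: 53 ≡ 1 (mod 13). Now have (1/13).
(1/13) = 1. Collecting the sign factors: 1.
Product: (-1)·(1) = -1.

-1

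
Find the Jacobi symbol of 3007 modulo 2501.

1

Reduce the numerator: 3007 ≡ 506 (mod 2501), so (3007/2501) = (506/2501).
Factor out 2: 506 = 2·253. Since 2501 ≡ 5 (mod 8), (2/2501) = -1. Now have -(253/2501).
253 ≡ 1 (mod 4), so quadratic reciprocity gives (253/2501) = (2501/253). Reduce: 2501 ≡ 224 (mod 253). Now have -(224/253).
Factor out 2: 224 = 2^5·7. Since 253 ≡ 5 (mod 8), (2/253) = -1, and (2/253)^5 = -1. Now have (7/253).
253 ≡ 1 (mod 4), so quadratic reciprocity gives (7/253) = (253/7). Reduce: 253 ≡ 1 (mod 7). Now have (1/7).
(1/7) = 1. Collecting the sign factors: 1.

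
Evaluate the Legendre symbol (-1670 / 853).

1

Reduce the numerator: -1670 ≡ 36 (mod 853), so (-1670 / 853) = (36 / 853).
Factor out 2: 36 = 2^2·9. Since 853 ≡ 5 (mod 8), (2 / 853) = -1, and (2 / 853)^2 = +1. Now have (9 / 853).
9 ≡ 1 (mod 4), so quadratic reciprocity gives (9 / 853) = (853 / 9). Reduce: 853 ≡ 7 (mod 9). Now have (7 / 9).
9 ≡ 1 (mod 4), so quadratic reciprocity gives (7 / 9) = (9 / 7). Reduce: 9 ≡ 2 (mod 7). Now have (2 / 7).
Factor out 2: 2 = 2. Since 7 ≡ 7 (mod 8), (2 / 7) = +1. Now have (1 / 7).
(1 / 7) = 1. Collecting the sign factors: 1.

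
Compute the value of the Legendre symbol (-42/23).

Pull out -1: (-42/23) = (-1/23)·(42/23). Since 23 ≡ 3 (mod 4), (-1/23) = -1. Now have -(42/23).
Reduce the numerator: 42 ≡ 19 (mod 23), so (42/23) = (19/23).
Both 19 ≡ 3 and 23 ≡ 3 (mod 4), so reciprocity gives (19/23) = -(23/19). Reduce: 23 ≡ 4 (mod 19). Now have (4/19).
Factor out 2: 4 = 2^2. Since 19 ≡ 3 (mod 8), (2/19) = -1, and (2/19)^2 = +1. Now have (1/19).
(1/19) = 1. Collecting the sign factors: 1.

1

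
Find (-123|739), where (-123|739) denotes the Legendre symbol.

Pull out -1: (-123|739) = (-1|739)·(123|739). Since 739 ≡ 3 (mod 4), (-1|739) = -1. Now have -(123|739).
Both 123 ≡ 3 and 739 ≡ 3 (mod 4), so reciprocity gives (123|739) = -(739|123). Reduce: 739 ≡ 1 (mod 123). Now have (1|123).
(1|123) = 1. Collecting the sign factors: 1.

1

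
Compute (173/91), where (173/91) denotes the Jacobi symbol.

(173/91)
  = (82/91)    [173 ≡ 82 mod 91]
  = -(41/91)    [91 ≡ 3 mod 8 ⇒ (2/91) = -1]
  = -(91/41)    [QR: 41 ≡ 1 mod 4, sign kept]
  = -(9/41)    [91 ≡ 9 mod 41]
  = -(41/9)    [QR: 9 ≡ 1 mod 4, sign kept]
  = -(5/9)    [41 ≡ 5 mod 9]
  = -(9/5)    [QR: 5 ≡ 1 mod 4, sign kept]
  = -(4/5)    [9 ≡ 4 mod 5]
  = -(1/5)    [5 ≡ 5 mod 8 ⇒ (2/5)^2 = +1]
  = -1    [(1/5) = 1]

-1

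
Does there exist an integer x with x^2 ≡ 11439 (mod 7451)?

no

(11439/7451)
  = (3988/7451)    [11439 ≡ 3988 mod 7451]
  = (997/7451)    [7451 ≡ 3 mod 8 ⇒ (2/7451)^2 = +1]
  = (7451/997)    [QR: 997 ≡ 1 mod 4, sign kept]
  = (472/997)    [7451 ≡ 472 mod 997]
  = -(59/997)    [997 ≡ 5 mod 8 ⇒ (2/997)^3 = -1]
  = -(997/59)    [QR: 997 ≡ 1 mod 4, sign kept]
  = -(53/59)    [997 ≡ 53 mod 59]
  = -(59/53)    [QR: 53 ≡ 1 mod 4, sign kept]
  = -(6/53)    [59 ≡ 6 mod 53]
  = (3/53)    [53 ≡ 5 mod 8 ⇒ (2/53) = -1]
  = (53/3)    [QR: 53 ≡ 1 mod 4, sign kept]
  = (2/3)    [53 ≡ 2 mod 3]
  = -(1/3)    [3 ≡ 3 mod 8 ⇒ (2/3) = -1]
  = -1    [(1/3) = 1]
(11439/7451) = -1, and 7451 is prime, so 11439 is not a quadratic residue mod 7451.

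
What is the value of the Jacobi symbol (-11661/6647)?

0

(-11661/6647)
  = (1633/6647)    [-11661 ≡ 1633 mod 6647]
  = (6647/1633)    [QR: 1633 ≡ 1 mod 4, sign kept]
  = (115/1633)    [6647 ≡ 115 mod 1633]
  = (1633/115)    [QR: 1633 ≡ 1 mod 4, sign kept]
  = (23/115)    [1633 ≡ 23 mod 115]
  = -(115/23)    [QR: both ≡ 3 mod 4, sign flips]
  = -(0/23)    [115 ≡ 0 mod 23]
  = 0    [numerator 0, gcd > 1]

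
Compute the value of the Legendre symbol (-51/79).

-1

(-51/79)
  = -(51/79)    [79 ≡ 3 mod 4 ⇒ (-1/79) = -1]
  = (79/51)    [QR: both ≡ 3 mod 4, sign flips]
  = (28/51)    [79 ≡ 28 mod 51]
  = (7/51)    [51 ≡ 3 mod 8 ⇒ (2/51)^2 = +1]
  = -(51/7)    [QR: both ≡ 3 mod 4, sign flips]
  = -(2/7)    [51 ≡ 2 mod 7]
  = -(1/7)    [7 ≡ 7 mod 8 ⇒ (2/7) = +1]
  = -1    [(1/7) = 1]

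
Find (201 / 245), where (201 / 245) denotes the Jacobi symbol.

1

(201 / 245)
  = (245 / 201)    [QR: 201 ≡ 1 mod 4, sign kept]
  = (44 / 201)    [245 ≡ 44 mod 201]
  = (11 / 201)    [201 ≡ 1 mod 8 ⇒ (2 / 201)^2 = +1]
  = (201 / 11)    [QR: 201 ≡ 1 mod 4, sign kept]
  = (3 / 11)    [201 ≡ 3 mod 11]
  = -(11 / 3)    [QR: both ≡ 3 mod 4, sign flips]
  = -(2 / 3)    [11 ≡ 2 mod 3]
  = (1 / 3)    [3 ≡ 3 mod 8 ⇒ (2 / 3) = -1]
  = 1    [(1 / 3) = 1]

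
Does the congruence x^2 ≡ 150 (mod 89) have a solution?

no

(150/89)
  = (61/89)    [150 ≡ 61 mod 89]
  = (89/61)    [QR: 61 ≡ 1 mod 4, sign kept]
  = (28/61)    [89 ≡ 28 mod 61]
  = (7/61)    [61 ≡ 5 mod 8 ⇒ (2/61)^2 = +1]
  = (61/7)    [QR: 61 ≡ 1 mod 4, sign kept]
  = (5/7)    [61 ≡ 5 mod 7]
  = (7/5)    [QR: 5 ≡ 1 mod 4, sign kept]
  = (2/5)    [7 ≡ 2 mod 5]
  = -(1/5)    [5 ≡ 5 mod 8 ⇒ (2/5) = -1]
  = -1    [(1/5) = 1]
The Legendre symbol is -1, so x^2 ≡ 150 (mod 89) has no solution.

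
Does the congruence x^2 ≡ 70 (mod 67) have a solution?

no

Reduce the numerator: 70 ≡ 3 (mod 67), so (70/67) = (3/67).
Both 3 ≡ 3 and 67 ≡ 3 (mod 4), so reciprocity gives (3/67) = -(67/3). Reduce: 67 ≡ 1 (mod 3). Now have -(1/3).
(1/3) = 1. Collecting the sign factors: -1.
(70/67) = -1, and 67 is prime, so 70 is not a quadratic residue mod 67.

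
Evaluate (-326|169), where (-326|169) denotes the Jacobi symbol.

(-326|169)
  = (12|169)    [-326 ≡ 12 mod 169]
  = (3|169)    [169 ≡ 1 mod 8 ⇒ (2|169)^2 = +1]
  = (169|3)    [QR: 169 ≡ 1 mod 4, sign kept]
  = (1|3)    [169 ≡ 1 mod 3]
  = 1    [(1|3) = 1]

1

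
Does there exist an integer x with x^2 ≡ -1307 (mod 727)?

no

(-1307/727)
  = -(1307/727)    [727 ≡ 3 mod 4 ⇒ (-1/727) = -1]
  = -(580/727)    [1307 ≡ 580 mod 727]
  = -(145/727)    [727 ≡ 7 mod 8 ⇒ (2/727)^2 = +1]
  = -(727/145)    [QR: 145 ≡ 1 mod 4, sign kept]
  = -(2/145)    [727 ≡ 2 mod 145]
  = -(1/145)    [145 ≡ 1 mod 8 ⇒ (2/145) = +1]
  = -1    [(1/145) = 1]
(-1307/727) = -1, and 727 is prime, so -1307 is not a quadratic residue mod 727.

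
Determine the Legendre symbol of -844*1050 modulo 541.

-1

By multiplicativity, (-844·1050 / 541) = (-844 / 541)·(1050 / 541).
First factor (-844 / 541):
Pull out -1: (-844 / 541) = (-1 / 541)·(844 / 541). Since 541 ≡ 1 (mod 4), (-1 / 541) = +1. Now have (844 / 541).
Reduce the numerator: 844 ≡ 303 (mod 541), so (844 / 541) = (303 / 541).
541 ≡ 1 (mod 4), so quadratic reciprocity gives (303 / 541) = (541 / 303). Reduce: 541 ≡ 238 (mod 303). Now have (238 / 303).
Factor out 2: 238 = 2·119. Since 303 ≡ 7 (mod 8), (2 / 303) = +1. Now have (119 / 303).
Both 119 ≡ 3 and 303 ≡ 3 (mod 4), so reciprocity gives (119 / 303) = -(303 / 119). Reduce: 303 ≡ 65 (mod 119). Now have -(65 / 119).
65 ≡ 1 (mod 4), so quadratic reciprocity gives (65 / 119) = (119 / 65). Reduce: 119 ≡ 54 (mod 65). Now have -(54 / 65).
Factor out 2: 54 = 2·27. Since 65 ≡ 1 (mod 8), (2 / 65) = +1. Now have -(27 / 65).
65 ≡ 1 (mod 4), so quadratic reciprocity gives (27 / 65) = (65 / 27). Reduce: 65 ≡ 11 (mod 27). Now have -(11 / 27).
Both 11 ≡ 3 and 27 ≡ 3 (mod 4), so reciprocity gives (11 / 27) = -(27 / 11). Reduce: 27 ≡ 5 (mod 11). Now have (5 / 11).
5 ≡ 1 (mod 4), so quadratic reciprocity gives (5 / 11) = (11 / 5). Reduce: 11 ≡ 1 (mod 5). Now have (1 / 5).
(1 / 5) = 1. Collecting the sign factors: 1.
Second factor (1050 / 541):
Reduce the numerator: 1050 ≡ 509 (mod 541), so (1050 / 541) = (509 / 541).
509 ≡ 1 (mod 4), so quadratic reciprocity gives (509 / 541) = (541 / 509). Reduce: 541 ≡ 32 (mod 509). Now have (32 / 509).
Factor out 2: 32 = 2^5. Since 509 ≡ 5 (mod 8), (2 / 509) = -1, and (2 / 509)^5 = -1. Now have -(1 / 509).
(1 / 509) = 1. Collecting the sign factors: -1.
Product: (1)·(-1) = -1.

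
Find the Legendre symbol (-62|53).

1

(-62|53)
  = (62|53)    [53 ≡ 1 mod 4 ⇒ (-1|53) = +1]
  = (9|53)    [62 ≡ 9 mod 53]
  = (53|9)    [QR: 9 ≡ 1 mod 4, sign kept]
  = (8|9)    [53 ≡ 8 mod 9]
  = (1|9)    [9 ≡ 1 mod 8 ⇒ (2|9)^3 = +1]
  = 1    [(1|9) = 1]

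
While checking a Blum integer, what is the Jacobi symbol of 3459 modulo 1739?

(3459 / 1739)
  = (1720 / 1739)    [3459 ≡ 1720 mod 1739]
  = -(215 / 1739)    [1739 ≡ 3 mod 8 ⇒ (2 / 1739)^3 = -1]
  = (1739 / 215)    [QR: both ≡ 3 mod 4, sign flips]
  = (19 / 215)    [1739 ≡ 19 mod 215]
  = -(215 / 19)    [QR: both ≡ 3 mod 4, sign flips]
  = -(6 / 19)    [215 ≡ 6 mod 19]
  = (3 / 19)    [19 ≡ 3 mod 8 ⇒ (2 / 19) = -1]
  = -(19 / 3)    [QR: both ≡ 3 mod 4, sign flips]
  = -(1 / 3)    [19 ≡ 1 mod 3]
  = -1    [(1 / 3) = 1]

-1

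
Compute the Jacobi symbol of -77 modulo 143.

(-77|143)
  = (66|143)    [-77 ≡ 66 mod 143]
  = (33|143)    [143 ≡ 7 mod 8 ⇒ (2|143) = +1]
  = (143|33)    [QR: 33 ≡ 1 mod 4, sign kept]
  = (11|33)    [143 ≡ 11 mod 33]
  = (33|11)    [QR: 33 ≡ 1 mod 4, sign kept]
  = (0|11)    [33 ≡ 0 mod 11]
  = 0    [numerator 0, gcd > 1]

0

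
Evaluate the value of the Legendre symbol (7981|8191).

-1

(7981|8191)
  = (8191|7981)    [QR: 7981 ≡ 1 mod 4, sign kept]
  = (210|7981)    [8191 ≡ 210 mod 7981]
  = -(105|7981)    [7981 ≡ 5 mod 8 ⇒ (2|7981) = -1]
  = -(7981|105)    [QR: 105 ≡ 1 mod 4, sign kept]
  = -(1|105)    [7981 ≡ 1 mod 105]
  = -1    [(1|105) = 1]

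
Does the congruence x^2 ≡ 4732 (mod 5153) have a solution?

yes

(4732|5153)
  = (1183|5153)    [5153 ≡ 1 mod 8 ⇒ (2|5153)^2 = +1]
  = (5153|1183)    [QR: 5153 ≡ 1 mod 4, sign kept]
  = (421|1183)    [5153 ≡ 421 mod 1183]
  = (1183|421)    [QR: 421 ≡ 1 mod 4, sign kept]
  = (341|421)    [1183 ≡ 341 mod 421]
  = (421|341)    [QR: 341 ≡ 1 mod 4, sign kept]
  = (80|341)    [421 ≡ 80 mod 341]
  = (5|341)    [341 ≡ 5 mod 8 ⇒ (2|341)^4 = +1]
  = (341|5)    [QR: 5 ≡ 1 mod 4, sign kept]
  = (1|5)    [341 ≡ 1 mod 5]
  = 1    [(1|5) = 1]
(4732|5153) = 1, and 5153 is prime, so 4732 is a quadratic residue mod 5153.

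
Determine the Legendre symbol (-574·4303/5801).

1

By multiplicativity, (-574·4303/5801) = (-574/5801)·(4303/5801).
First factor (-574/5801):
(-574/5801)
  = (574/5801)    [5801 ≡ 1 mod 4 ⇒ (-1/5801) = +1]
  = (287/5801)    [5801 ≡ 1 mod 8 ⇒ (2/5801) = +1]
  = (5801/287)    [QR: 5801 ≡ 1 mod 4, sign kept]
  = (61/287)    [5801 ≡ 61 mod 287]
  = (287/61)    [QR: 61 ≡ 1 mod 4, sign kept]
  = (43/61)    [287 ≡ 43 mod 61]
  = (61/43)    [QR: 61 ≡ 1 mod 4, sign kept]
  = (18/43)    [61 ≡ 18 mod 43]
  = -(9/43)    [43 ≡ 3 mod 8 ⇒ (2/43) = -1]
  = -(43/9)    [QR: 9 ≡ 1 mod 4, sign kept]
  = -(7/9)    [43 ≡ 7 mod 9]
  = -(9/7)    [QR: 9 ≡ 1 mod 4, sign kept]
  = -(2/7)    [9 ≡ 2 mod 7]
  = -(1/7)    [7 ≡ 7 mod 8 ⇒ (2/7) = +1]
  = -1    [(1/7) = 1]
Second factor (4303/5801):
(4303/5801)
  = (5801/4303)    [QR: 5801 ≡ 1 mod 4, sign kept]
  = (1498/4303)    [5801 ≡ 1498 mod 4303]
  = (749/4303)    [4303 ≡ 7 mod 8 ⇒ (2/4303) = +1]
  = (4303/749)    [QR: 749 ≡ 1 mod 4, sign kept]
  = (558/749)    [4303 ≡ 558 mod 749]
  = -(279/749)    [749 ≡ 5 mod 8 ⇒ (2/749) = -1]
  = -(749/279)    [QR: 749 ≡ 1 mod 4, sign kept]
  = -(191/279)    [749 ≡ 191 mod 279]
  = (279/191)    [QR: both ≡ 3 mod 4, sign flips]
  = (88/191)    [279 ≡ 88 mod 191]
  = (11/191)    [191 ≡ 7 mod 8 ⇒ (2/191)^3 = +1]
  = -(191/11)    [QR: both ≡ 3 mod 4, sign flips]
  = -(4/11)    [191 ≡ 4 mod 11]
  = -(1/11)    [11 ≡ 3 mod 8 ⇒ (2/11)^2 = +1]
  = -1    [(1/11) = 1]
Product: (-1)·(-1) = 1.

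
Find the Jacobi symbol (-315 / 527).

Reduce the numerator: -315 ≡ 212 (mod 527), so (-315 / 527) = (212 / 527).
Factor out 2: 212 = 2^2·53. Since 527 ≡ 7 (mod 8), (2 / 527) = +1, and (2 / 527)^2 = +1. Now have (53 / 527).
53 ≡ 1 (mod 4), so quadratic reciprocity gives (53 / 527) = (527 / 53). Reduce: 527 ≡ 50 (mod 53). Now have (50 / 53).
Factor out 2: 50 = 2·25. Since 53 ≡ 5 (mod 8), (2 / 53) = -1. Now have -(25 / 53).
25 ≡ 1 (mod 4), so quadratic reciprocity gives (25 / 53) = (53 / 25). Reduce: 53 ≡ 3 (mod 25). Now have -(3 / 25).
25 ≡ 1 (mod 4), so quadratic reciprocity gives (3 / 25) = (25 / 3). Reduce: 25 ≡ 1 (mod 3). Now have -(1 / 3).
(1 / 3) = 1. Collecting the sign factors: -1.

-1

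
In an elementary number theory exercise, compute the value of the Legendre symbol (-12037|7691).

-1

(-12037|7691)
  = -(12037|7691)    [7691 ≡ 3 mod 4 ⇒ (-1|7691) = -1]
  = -(4346|7691)    [12037 ≡ 4346 mod 7691]
  = (2173|7691)    [7691 ≡ 3 mod 8 ⇒ (2|7691) = -1]
  = (7691|2173)    [QR: 2173 ≡ 1 mod 4, sign kept]
  = (1172|2173)    [7691 ≡ 1172 mod 2173]
  = (293|2173)    [2173 ≡ 5 mod 8 ⇒ (2|2173)^2 = +1]
  = (2173|293)    [QR: 293 ≡ 1 mod 4, sign kept]
  = (122|293)    [2173 ≡ 122 mod 293]
  = -(61|293)    [293 ≡ 5 mod 8 ⇒ (2|293) = -1]
  = -(293|61)    [QR: 61 ≡ 1 mod 4, sign kept]
  = -(49|61)    [293 ≡ 49 mod 61]
  = -(61|49)    [QR: 49 ≡ 1 mod 4, sign kept]
  = -(12|49)    [61 ≡ 12 mod 49]
  = -(3|49)    [49 ≡ 1 mod 8 ⇒ (2|49)^2 = +1]
  = -(49|3)    [QR: 49 ≡ 1 mod 4, sign kept]
  = -(1|3)    [49 ≡ 1 mod 3]
  = -1    [(1|3) = 1]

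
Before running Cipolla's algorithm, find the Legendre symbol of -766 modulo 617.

(-766/617)
  = (766/617)    [617 ≡ 1 mod 4 ⇒ (-1/617) = +1]
  = (149/617)    [766 ≡ 149 mod 617]
  = (617/149)    [QR: 149 ≡ 1 mod 4, sign kept]
  = (21/149)    [617 ≡ 21 mod 149]
  = (149/21)    [QR: 21 ≡ 1 mod 4, sign kept]
  = (2/21)    [149 ≡ 2 mod 21]
  = -(1/21)    [21 ≡ 5 mod 8 ⇒ (2/21) = -1]
  = -1    [(1/21) = 1]

-1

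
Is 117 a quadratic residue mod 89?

no

(117/89)
  = (28/89)    [117 ≡ 28 mod 89]
  = (7/89)    [89 ≡ 1 mod 8 ⇒ (2/89)^2 = +1]
  = (89/7)    [QR: 89 ≡ 1 mod 4, sign kept]
  = (5/7)    [89 ≡ 5 mod 7]
  = (7/5)    [QR: 5 ≡ 1 mod 4, sign kept]
  = (2/5)    [7 ≡ 2 mod 5]
  = -(1/5)    [5 ≡ 5 mod 8 ⇒ (2/5) = -1]
  = -1    [(1/5) = 1]
(117/89) = -1, and 89 is prime, so 117 is not a quadratic residue mod 89.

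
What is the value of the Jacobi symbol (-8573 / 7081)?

-1

Pull out -1: (-8573 / 7081) = (-1 / 7081)·(8573 / 7081). Since 7081 ≡ 1 (mod 4), (-1 / 7081) = +1. Now have (8573 / 7081).
Reduce the numerator: 8573 ≡ 1492 (mod 7081), so (8573 / 7081) = (1492 / 7081).
Factor out 2: 1492 = 2^2·373. Since 7081 ≡ 1 (mod 8), (2 / 7081) = +1, and (2 / 7081)^2 = +1. Now have (373 / 7081).
373 ≡ 1 (mod 4), so quadratic reciprocity gives (373 / 7081) = (7081 / 373). Reduce: 7081 ≡ 367 (mod 373). Now have (367 / 373).
373 ≡ 1 (mod 4), so quadratic reciprocity gives (367 / 373) = (373 / 367). Reduce: 373 ≡ 6 (mod 367). Now have (6 / 367).
Factor out 2: 6 = 2·3. Since 367 ≡ 7 (mod 8), (2 / 367) = +1. Now have (3 / 367).
Both 3 ≡ 3 and 367 ≡ 3 (mod 4), so reciprocity gives (3 / 367) = -(367 / 3). Reduce: 367 ≡ 1 (mod 3). Now have -(1 / 3).
(1 / 3) = 1. Collecting the sign factors: -1.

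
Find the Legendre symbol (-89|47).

Reduce the numerator: -89 ≡ 5 (mod 47), so (-89|47) = (5|47).
5 ≡ 1 (mod 4), so quadratic reciprocity gives (5|47) = (47|5). Reduce: 47 ≡ 2 (mod 5). Now have (2|5).
Factor out 2: 2 = 2. Since 5 ≡ 5 (mod 8), (2|5) = -1. Now have -(1|5).
(1|5) = 1. Collecting the sign factors: -1.

-1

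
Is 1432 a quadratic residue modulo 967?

(1432|967)
  = (465|967)    [1432 ≡ 465 mod 967]
  = (967|465)    [QR: 465 ≡ 1 mod 4, sign kept]
  = (37|465)    [967 ≡ 37 mod 465]
  = (465|37)    [QR: 37 ≡ 1 mod 4, sign kept]
  = (21|37)    [465 ≡ 21 mod 37]
  = (37|21)    [QR: 21 ≡ 1 mod 4, sign kept]
  = (16|21)    [37 ≡ 16 mod 21]
  = (1|21)    [21 ≡ 5 mod 8 ⇒ (2|21)^4 = +1]
  = 1    [(1|21) = 1]
(1432|967) = 1, and 967 is prime, so 1432 is a quadratic residue mod 967.

yes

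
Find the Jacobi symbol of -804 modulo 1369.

1

(-804|1369)
  = (565|1369)    [-804 ≡ 565 mod 1369]
  = (1369|565)    [QR: 565 ≡ 1 mod 4, sign kept]
  = (239|565)    [1369 ≡ 239 mod 565]
  = (565|239)    [QR: 565 ≡ 1 mod 4, sign kept]
  = (87|239)    [565 ≡ 87 mod 239]
  = -(239|87)    [QR: both ≡ 3 mod 4, sign flips]
  = -(65|87)    [239 ≡ 65 mod 87]
  = -(87|65)    [QR: 65 ≡ 1 mod 4, sign kept]
  = -(22|65)    [87 ≡ 22 mod 65]
  = -(11|65)    [65 ≡ 1 mod 8 ⇒ (2|65) = +1]
  = -(65|11)    [QR: 65 ≡ 1 mod 4, sign kept]
  = -(10|11)    [65 ≡ 10 mod 11]
  = (5|11)    [11 ≡ 3 mod 8 ⇒ (2|11) = -1]
  = (11|5)    [QR: 5 ≡ 1 mod 4, sign kept]
  = (1|5)    [11 ≡ 1 mod 5]
  = 1    [(1|5) = 1]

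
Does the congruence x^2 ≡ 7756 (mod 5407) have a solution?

(7756|5407)
  = (2349|5407)    [7756 ≡ 2349 mod 5407]
  = (5407|2349)    [QR: 2349 ≡ 1 mod 4, sign kept]
  = (709|2349)    [5407 ≡ 709 mod 2349]
  = (2349|709)    [QR: 709 ≡ 1 mod 4, sign kept]
  = (222|709)    [2349 ≡ 222 mod 709]
  = -(111|709)    [709 ≡ 5 mod 8 ⇒ (2|709) = -1]
  = -(709|111)    [QR: 709 ≡ 1 mod 4, sign kept]
  = -(43|111)    [709 ≡ 43 mod 111]
  = (111|43)    [QR: both ≡ 3 mod 4, sign flips]
  = (25|43)    [111 ≡ 25 mod 43]
  = (43|25)    [QR: 25 ≡ 1 mod 4, sign kept]
  = (18|25)    [43 ≡ 18 mod 25]
  = (9|25)    [25 ≡ 1 mod 8 ⇒ (2|25) = +1]
  = (25|9)    [QR: 9 ≡ 1 mod 4, sign kept]
  = (7|9)    [25 ≡ 7 mod 9]
  = (9|7)    [QR: 9 ≡ 1 mod 4, sign kept]
  = (2|7)    [9 ≡ 2 mod 7]
  = (1|7)    [7 ≡ 7 mod 8 ⇒ (2|7) = +1]
  = 1    [(1|7) = 1]
(7756|5407) = 1, and 5407 is prime, so 7756 is a quadratic residue mod 5407.

yes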